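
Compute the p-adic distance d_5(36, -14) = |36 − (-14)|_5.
d_5(36, -14) = 1/25

Step 1 — x − y = 36 − (-14) = 50. Step 2 — v_5(50) = 2 (factor: 50 = (5^2 · 2); the sign does not affect v_p). Step 3 — |x − y|_5 = 5^{-2} = 1/25.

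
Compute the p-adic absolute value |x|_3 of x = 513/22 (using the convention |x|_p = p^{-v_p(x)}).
|513/22|_3 = 1/27

Step 1 — compute v_3(x) by factoring powers of 3 out of the numerator and denominator: v_3(513/22) = 3. Step 2 — apply |x|_p = p^{-v_p(x)} = 3^{-3} = 1/27.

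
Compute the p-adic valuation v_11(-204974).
v_11(-204974) = 4

v_11(n) is the largest exponent k such that 11^k divides n. Factor out: -204974 = -11^4 · 14. (Sign doesn't affect v_p.) So v_11(-204974) = 4.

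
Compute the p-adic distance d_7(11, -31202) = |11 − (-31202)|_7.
d_7(11, -31202) = 1/2401

Step 1 — x − y = 11 − (-31202) = 31213. Step 2 — v_7(31213) = 4 (factor: 31213 = (7^4 · 13); the sign does not affect v_p). Step 3 — |x − y|_7 = 7^{-4} = 1/2401.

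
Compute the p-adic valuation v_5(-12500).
v_5(-12500) = 5

v_5(n) is the largest exponent k such that 5^k divides n. Factor out: -12500 = -5^5 · 4. (Sign doesn't affect v_p.) So v_5(-12500) = 5.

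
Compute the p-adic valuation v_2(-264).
v_2(-264) = 3

v_2(n) is the largest exponent k such that 2^k divides n. Factor out: -264 = -2^3 · 33. (Sign doesn't affect v_p.) So v_2(-264) = 3.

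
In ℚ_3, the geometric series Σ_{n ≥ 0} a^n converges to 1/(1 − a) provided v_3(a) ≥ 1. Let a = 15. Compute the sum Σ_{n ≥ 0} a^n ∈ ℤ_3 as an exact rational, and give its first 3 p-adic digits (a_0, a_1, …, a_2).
Σ a^n = 1/(1 − a) = -1/14;  first 3 digits = (1, 2, 2)

v_3(a) = 1 ≥ 1, so the series converges in ℤ_3 to 1/(1 − a) = 1/(1 − 15) = -1/14. Expand this rational in ℤ_3: compute digits iteratively via d_i = x_i mod 3, x_{i+1} = (x_i − d_i)/3. The first 3 digits are (1, 2, 2).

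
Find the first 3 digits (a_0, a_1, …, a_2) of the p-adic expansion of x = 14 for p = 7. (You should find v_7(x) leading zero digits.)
(a_0, …, a_2) = (0, 2, 0)

v_7(14) = 1, so a_0 = ... = a_0 = 0. Factor out: x = 7^1 · u with u = 2 a unit in ℤ_7. Expand u iteratively via a_{v+i} = u_i mod 7, u_{i+1} = (u_i − a_{v+i})/7:
  u_0 = 2;  a_1 = 2;  u_1 = (u_0 − 2)/7 = 0
  u_1 = 0;  a_2 = 0;  u_2 = (u_1 − 0)/7 = 0
Digits: (0, 2, 0).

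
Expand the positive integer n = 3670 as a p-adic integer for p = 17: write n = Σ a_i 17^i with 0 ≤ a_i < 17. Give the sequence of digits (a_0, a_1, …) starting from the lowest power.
(a_0, a_1, …) = (15, 11, 12)

Repeated division by 17 gives the digits low-to-high: 3670 = 15 + 11·17^1 + 12·17^2. Digit sequence: (15, 11, 12).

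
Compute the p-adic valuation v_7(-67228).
v_7(-67228) = 5

v_7(n) is the largest exponent k such that 7^k divides n. Factor out: -67228 = -7^5 · 4. (Sign doesn't affect v_p.) So v_7(-67228) = 5.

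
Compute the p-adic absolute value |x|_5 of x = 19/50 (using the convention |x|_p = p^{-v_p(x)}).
|19/50|_5 = 25

Step 1 — compute v_5(x) by factoring powers of 5 out of the numerator and denominator: v_5(19/50) = -2. Step 2 — apply |x|_p = p^{-v_p(x)} = 5^{2} = 25.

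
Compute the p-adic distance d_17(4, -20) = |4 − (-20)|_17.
d_17(4, -20) = 1

Step 1 — x − y = 4 − (-20) = 24. Step 2 — v_17(24) = 0 (factor: 24 = (17^0 · 24); the sign does not affect v_p). Step 3 — |x − y|_17 = 17^{0} = 1.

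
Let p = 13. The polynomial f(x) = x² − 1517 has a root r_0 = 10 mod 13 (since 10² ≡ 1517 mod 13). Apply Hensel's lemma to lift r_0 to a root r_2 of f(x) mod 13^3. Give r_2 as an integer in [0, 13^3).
r_2 = 1323 (mod 2197)

Hensel's recurrence: r_{i+1} = r_i − f(r_i)·(f′(r_i))^{-1} mod 13^{i+2}, with f′(x) = 2x. Iterate:
  r_0 = 10 (mod 13)
  r_1 = 140 (mod 169)
  r_2 = 1323 (mod 2197)
Final: r_2 = 1323, and one checks f(r_2) ≡ 0 mod 13^3.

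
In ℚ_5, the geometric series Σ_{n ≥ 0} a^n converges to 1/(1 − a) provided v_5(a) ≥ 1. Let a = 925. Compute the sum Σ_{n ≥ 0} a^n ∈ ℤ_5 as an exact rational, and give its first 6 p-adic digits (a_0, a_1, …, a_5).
Σ a^n = 1/(1 − a) = -1/924;  first 6 digits = (1, 0, 2, 2, 0, 4)

v_5(a) = 2 ≥ 1, so the series converges in ℤ_5 to 1/(1 − a) = 1/(1 − 925) = -1/924. Expand this rational in ℤ_5: compute digits iteratively via d_i = x_i mod 5, x_{i+1} = (x_i − d_i)/5. The first 6 digits are (1, 0, 2, 2, 0, 4).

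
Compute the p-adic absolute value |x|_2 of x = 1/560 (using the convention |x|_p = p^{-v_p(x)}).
|1/560|_2 = 16

Step 1 — compute v_2(x) by factoring powers of 2 out of the numerator and denominator: v_2(1/560) = -4. Step 2 — apply |x|_p = p^{-v_p(x)} = 2^{4} = 16.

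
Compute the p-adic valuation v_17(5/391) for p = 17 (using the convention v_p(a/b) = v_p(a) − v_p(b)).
v_17(5/391) = -1

Factor powers of 17 from the numerator and denominator of the reduced fraction: 5 = 17^0 · 5 and 391 = 17^1 · 23. Apply v_p(a/b) = v_p(a) − v_p(b): v_17(5/391) = 0 − 1 = -1.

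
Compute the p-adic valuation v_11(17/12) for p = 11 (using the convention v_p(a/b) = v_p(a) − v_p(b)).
v_11(17/12) = 0

Factor powers of 11 from the numerator and denominator of the reduced fraction: 17 = 11^0 · 17 and 12 = 11^0 · 12. Apply v_p(a/b) = v_p(a) − v_p(b): v_11(17/12) = 0 − 0 = 0.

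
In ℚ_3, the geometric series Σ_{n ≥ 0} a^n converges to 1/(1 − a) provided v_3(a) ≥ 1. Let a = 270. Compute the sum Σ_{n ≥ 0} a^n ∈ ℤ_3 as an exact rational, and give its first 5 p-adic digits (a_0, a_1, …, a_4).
Σ a^n = 1/(1 − a) = -1/269;  first 5 digits = (1, 0, 0, 1, 0)

v_3(a) = 3 ≥ 1, so the series converges in ℤ_3 to 1/(1 − a) = 1/(1 − 270) = -1/269. Expand this rational in ℤ_3: compute digits iteratively via d_i = x_i mod 3, x_{i+1} = (x_i − d_i)/3. The first 5 digits are (1, 0, 0, 1, 0).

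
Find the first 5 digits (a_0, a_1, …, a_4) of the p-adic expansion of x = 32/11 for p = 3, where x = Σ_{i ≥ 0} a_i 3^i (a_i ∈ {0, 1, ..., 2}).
(a_0, …, a_4) = (1, 2, 2, 0, 0)

v_3(32/11) = 0 (numerator and denominator both coprime to 3), so x ∈ ℤ_3^×. Compute digits iteratively via a_i = x_i mod 3, x_{i+1} = (x_i − a_i)/3, with x_0 = x:
  x_0 = 32/11;  a_0 = 1;  x_1 = (x_0 − 1)/3 = 7/11
  x_1 = 7/11;  a_1 = 2;  x_2 = (x_1 − 2)/3 = -5/11
  x_2 = -5/11;  a_2 = 2;  x_3 = (x_2 − 2)/3 = -9/11
  x_3 = -9/11;  a_3 = 0;  x_4 = (x_3 − 0)/3 = -3/11
  x_4 = -3/11;  a_4 = 0;  x_5 = (x_4 − 0)/3 = -1/11
Digits: (1, 2, 2, 0, 0).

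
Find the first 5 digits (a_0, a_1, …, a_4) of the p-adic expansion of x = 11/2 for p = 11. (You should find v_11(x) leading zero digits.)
(a_0, …, a_4) = (0, 6, 5, 5, 5)

v_11(11/2) = 1, so a_0 = ... = a_0 = 0. Factor out: x = 11^1 · u with u = 1/2 a unit in ℤ_11. Expand u iteratively via a_{v+i} = u_i mod 11, u_{i+1} = (u_i − a_{v+i})/11:
  u_0 = 1/2;  a_1 = 6;  u_1 = (u_0 − 6)/11 = -1/2
  u_1 = -1/2;  a_2 = 5;  u_2 = (u_1 − 5)/11 = -1/2
  u_2 = -1/2;  a_3 = 5;  u_3 = (u_2 − 5)/11 = -1/2
  u_3 = -1/2;  a_4 = 5;  u_4 = (u_3 − 5)/11 = -1/2
Digits: (0, 6, 5, 5, 5).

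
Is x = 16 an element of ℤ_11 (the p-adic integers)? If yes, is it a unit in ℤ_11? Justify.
x ∈ ℤ_11^× (unit); v_11(x) = 0

ℤ_11 = {x ∈ ℚ_11 : v_11(x) ≥ 0} and ℤ_11^× = {x ∈ ℤ_11 : v_11(x) = 0}. Here v_11(16) = v_11(num) − v_11(den) = 0; compare against these criteria.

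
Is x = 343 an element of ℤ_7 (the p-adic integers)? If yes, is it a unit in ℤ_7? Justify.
x ∈ ℤ_7 but not a unit; v_7(x) = 3 > 0

ℤ_7 = {x ∈ ℚ_7 : v_7(x) ≥ 0} and ℤ_7^× = {x ∈ ℤ_7 : v_7(x) = 0}. Here v_7(343) = v_7(num) − v_7(den) = 3; compare against these criteria.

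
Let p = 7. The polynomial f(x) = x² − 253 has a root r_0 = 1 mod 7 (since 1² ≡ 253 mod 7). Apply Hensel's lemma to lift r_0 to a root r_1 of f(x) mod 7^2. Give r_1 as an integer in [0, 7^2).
r_1 = 29 (mod 49)

Hensel's recurrence: r_{i+1} = r_i − f(r_i)·(f′(r_i))^{-1} mod 7^{i+2}, with f′(x) = 2x. Iterate:
  r_0 = 1 (mod 7)
  r_1 = 29 (mod 49)
Final: r_1 = 29, and one checks f(r_1) ≡ 0 mod 7^2.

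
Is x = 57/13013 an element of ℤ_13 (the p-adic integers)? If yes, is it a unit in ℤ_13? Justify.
x ∉ ℤ_13 (v_13(x) = -2 < 0)

ℤ_13 = {x ∈ ℚ_13 : v_13(x) ≥ 0} and ℤ_13^× = {x ∈ ℤ_13 : v_13(x) = 0}. Here v_13(57/13013) = v_13(num) − v_13(den) = -2; compare against these criteria.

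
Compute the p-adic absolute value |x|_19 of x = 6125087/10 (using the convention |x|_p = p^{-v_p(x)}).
|6125087/10|_19 = 1/130321

Step 1 — compute v_19(x) by factoring powers of 19 out of the numerator and denominator: v_19(6125087/10) = 4. Step 2 — apply |x|_p = p^{-v_p(x)} = 19^{-4} = 1/130321.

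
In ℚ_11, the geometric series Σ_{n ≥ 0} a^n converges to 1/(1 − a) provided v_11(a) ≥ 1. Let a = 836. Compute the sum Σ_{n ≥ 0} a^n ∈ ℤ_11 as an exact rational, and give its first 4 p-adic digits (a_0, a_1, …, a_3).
Σ a^n = 1/(1 − a) = -1/835;  first 4 digits = (1, 10, 7, 7)

v_11(a) = 1 ≥ 1, so the series converges in ℤ_11 to 1/(1 − a) = 1/(1 − 836) = -1/835. Expand this rational in ℤ_11: compute digits iteratively via d_i = x_i mod 11, x_{i+1} = (x_i − d_i)/11. The first 4 digits are (1, 10, 7, 7).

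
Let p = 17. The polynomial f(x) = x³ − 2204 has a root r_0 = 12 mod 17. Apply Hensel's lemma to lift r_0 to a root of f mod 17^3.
r_2 = 947 (mod 4913)

Hensel: r_{i+1} = r_i − f(r_i)/f′(r_i) mod 17^{i+2}, where f′(x) = 3x². Iterate:
  r_0 = 12 (mod 17)
  r_1 = 80 (mod 289)
  r_2 = 947 (mod 4913)
Final: r = 947 with f(r) ≡ 0 mod 17^3.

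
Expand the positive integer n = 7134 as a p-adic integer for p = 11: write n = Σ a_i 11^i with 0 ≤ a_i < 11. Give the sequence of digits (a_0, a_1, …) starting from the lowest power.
(a_0, a_1, …) = (6, 10, 3, 5)

Repeated division by 11 gives the digits low-to-high: 7134 = 6 + 10·11^1 + 3·11^2 + 5·11^3. Digit sequence: (6, 10, 3, 5).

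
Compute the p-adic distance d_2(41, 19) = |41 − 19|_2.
d_2(41, 19) = 1/2

Step 1 — x − y = 41 − 19 = 22. Step 2 — v_2(22) = 1 (factor: 22 = (2^1 · 11); the sign does not affect v_p). Step 3 — |x − y|_2 = 2^{-1} = 1/2.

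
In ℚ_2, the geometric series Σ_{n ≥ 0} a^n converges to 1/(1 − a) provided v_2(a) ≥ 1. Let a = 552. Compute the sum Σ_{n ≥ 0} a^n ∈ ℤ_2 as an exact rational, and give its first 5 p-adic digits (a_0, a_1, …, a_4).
Σ a^n = 1/(1 − a) = -1/551;  first 5 digits = (1, 0, 0, 1, 0)

v_2(a) = 3 ≥ 1, so the series converges in ℤ_2 to 1/(1 − a) = 1/(1 − 552) = -1/551. Expand this rational in ℤ_2: compute digits iteratively via d_i = x_i mod 2, x_{i+1} = (x_i − d_i)/2. The first 5 digits are (1, 0, 0, 1, 0).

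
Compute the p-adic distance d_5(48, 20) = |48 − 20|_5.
d_5(48, 20) = 1

Step 1 — x − y = 48 − 20 = 28. Step 2 — v_5(28) = 0 (factor: 28 = (5^0 · 28); the sign does not affect v_p). Step 3 — |x − y|_5 = 5^{0} = 1.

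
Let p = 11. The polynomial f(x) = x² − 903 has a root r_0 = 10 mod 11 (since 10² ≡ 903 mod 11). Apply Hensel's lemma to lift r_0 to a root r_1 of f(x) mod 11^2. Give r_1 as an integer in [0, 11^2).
r_1 = 32 (mod 121)

Hensel's recurrence: r_{i+1} = r_i − f(r_i)·(f′(r_i))^{-1} mod 11^{i+2}, with f′(x) = 2x. Iterate:
  r_0 = 10 (mod 11)
  r_1 = 32 (mod 121)
Final: r_1 = 32, and one checks f(r_1) ≡ 0 mod 11^2.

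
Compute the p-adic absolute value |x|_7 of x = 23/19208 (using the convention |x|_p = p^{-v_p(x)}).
|23/19208|_7 = 2401

Step 1 — compute v_7(x) by factoring powers of 7 out of the numerator and denominator: v_7(23/19208) = -4. Step 2 — apply |x|_p = p^{-v_p(x)} = 7^{4} = 2401.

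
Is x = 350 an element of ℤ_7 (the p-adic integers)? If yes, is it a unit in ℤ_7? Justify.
x ∈ ℤ_7 but not a unit; v_7(x) = 1 > 0

ℤ_7 = {x ∈ ℚ_7 : v_7(x) ≥ 0} and ℤ_7^× = {x ∈ ℤ_7 : v_7(x) = 0}. Here v_7(350) = v_7(num) − v_7(den) = 1; compare against these criteria.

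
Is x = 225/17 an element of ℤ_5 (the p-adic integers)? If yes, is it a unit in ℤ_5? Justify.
x ∈ ℤ_5 but not a unit; v_5(x) = 2 > 0

ℤ_5 = {x ∈ ℚ_5 : v_5(x) ≥ 0} and ℤ_5^× = {x ∈ ℤ_5 : v_5(x) = 0}. Here v_5(225/17) = v_5(num) − v_5(den) = 2; compare against these criteria.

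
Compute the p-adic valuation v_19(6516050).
v_19(6516050) = 4

v_19(n) is the largest exponent k such that 19^k divides n. Factor out: 6516050 = 19^4 · 50. (Sign doesn't affect v_p.) So v_19(6516050) = 4.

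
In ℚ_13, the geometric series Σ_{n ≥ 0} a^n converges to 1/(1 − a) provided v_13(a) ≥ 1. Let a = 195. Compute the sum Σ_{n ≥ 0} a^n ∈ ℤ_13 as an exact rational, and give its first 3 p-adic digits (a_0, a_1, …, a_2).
Σ a^n = 1/(1 − a) = -1/194;  first 3 digits = (1, 2, 5)

v_13(a) = 1 ≥ 1, so the series converges in ℤ_13 to 1/(1 − a) = 1/(1 − 195) = -1/194. Expand this rational in ℤ_13: compute digits iteratively via d_i = x_i mod 13, x_{i+1} = (x_i − d_i)/13. The first 3 digits are (1, 2, 5).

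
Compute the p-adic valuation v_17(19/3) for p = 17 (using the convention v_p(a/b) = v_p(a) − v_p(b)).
v_17(19/3) = 0

Factor powers of 17 from the numerator and denominator of the reduced fraction: 19 = 17^0 · 19 and 3 = 17^0 · 3. Apply v_p(a/b) = v_p(a) − v_p(b): v_17(19/3) = 0 − 0 = 0.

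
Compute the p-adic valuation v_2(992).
v_2(992) = 5

v_2(n) is the largest exponent k such that 2^k divides n. Factor out: 992 = 2^5 · 31. (Sign doesn't affect v_p.) So v_2(992) = 5.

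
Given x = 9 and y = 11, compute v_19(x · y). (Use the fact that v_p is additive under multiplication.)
v_19(99) = 0

v_p(x) = 0 (factor: 9 = 19^0 · 9); v_p(y) = 0 (factor: 11 = 19^0 · 11). Additivity: v_p(xy) = v_p(x) + v_p(y) = 0 + 0 = 0. (Direct check: xy = 99 = 19^0 · (99).)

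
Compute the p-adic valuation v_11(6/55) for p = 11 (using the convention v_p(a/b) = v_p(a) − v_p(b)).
v_11(6/55) = -1

Factor powers of 11 from the numerator and denominator of the reduced fraction: 6 = 11^0 · 6 and 55 = 11^1 · 5. Apply v_p(a/b) = v_p(a) − v_p(b): v_11(6/55) = 0 − 1 = -1.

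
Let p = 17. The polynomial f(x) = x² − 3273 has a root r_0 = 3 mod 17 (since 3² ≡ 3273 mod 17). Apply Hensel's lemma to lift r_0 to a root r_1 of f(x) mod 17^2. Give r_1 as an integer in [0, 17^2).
r_1 = 258 (mod 289)

Hensel's recurrence: r_{i+1} = r_i − f(r_i)·(f′(r_i))^{-1} mod 17^{i+2}, with f′(x) = 2x. Iterate:
  r_0 = 3 (mod 17)
  r_1 = 258 (mod 289)
Final: r_1 = 258, and one checks f(r_1) ≡ 0 mod 17^2.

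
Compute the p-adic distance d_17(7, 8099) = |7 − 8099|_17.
d_17(7, 8099) = 1/289

Step 1 — x − y = 7 − 8099 = -8092. Step 2 — v_17(-8092) = 2 (factor: -8092 = −(17^2 · 28); the sign does not affect v_p). Step 3 — |x − y|_17 = 17^{-2} = 1/289.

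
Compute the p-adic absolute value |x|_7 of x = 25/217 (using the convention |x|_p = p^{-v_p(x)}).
|25/217|_7 = 7

Step 1 — compute v_7(x) by factoring powers of 7 out of the numerator and denominator: v_7(25/217) = -1. Step 2 — apply |x|_p = p^{-v_p(x)} = 7^{1} = 7.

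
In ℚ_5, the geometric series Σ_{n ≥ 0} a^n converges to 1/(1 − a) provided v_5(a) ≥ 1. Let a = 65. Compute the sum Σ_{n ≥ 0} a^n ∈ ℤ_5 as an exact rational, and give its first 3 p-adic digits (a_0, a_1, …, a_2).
Σ a^n = 1/(1 − a) = -1/64;  first 3 digits = (1, 3, 1)

v_5(a) = 1 ≥ 1, so the series converges in ℤ_5 to 1/(1 − a) = 1/(1 − 65) = -1/64. Expand this rational in ℤ_5: compute digits iteratively via d_i = x_i mod 5, x_{i+1} = (x_i − d_i)/5. The first 3 digits are (1, 3, 1).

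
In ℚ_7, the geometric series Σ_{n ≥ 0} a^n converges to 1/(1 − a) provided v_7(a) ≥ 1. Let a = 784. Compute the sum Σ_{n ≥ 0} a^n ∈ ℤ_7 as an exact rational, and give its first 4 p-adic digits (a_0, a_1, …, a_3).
Σ a^n = 1/(1 − a) = -1/783;  first 4 digits = (1, 0, 2, 2)

v_7(a) = 2 ≥ 1, so the series converges in ℤ_7 to 1/(1 − a) = 1/(1 − 784) = -1/783. Expand this rational in ℤ_7: compute digits iteratively via d_i = x_i mod 7, x_{i+1} = (x_i − d_i)/7. The first 4 digits are (1, 0, 2, 2).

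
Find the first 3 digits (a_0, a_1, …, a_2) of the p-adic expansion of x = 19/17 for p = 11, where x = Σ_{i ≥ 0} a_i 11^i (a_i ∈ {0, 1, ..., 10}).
(a_0, …, a_2) = (5, 10, 1)

v_11(19/17) = 0 (numerator and denominator both coprime to 11), so x ∈ ℤ_11^×. Compute digits iteratively via a_i = x_i mod 11, x_{i+1} = (x_i − a_i)/11, with x_0 = x:
  x_0 = 19/17;  a_0 = 5;  x_1 = (x_0 − 5)/11 = -6/17
  x_1 = -6/17;  a_1 = 10;  x_2 = (x_1 − 10)/11 = -16/17
  x_2 = -16/17;  a_2 = 1;  x_3 = (x_2 − 1)/11 = -3/17
Digits: (5, 10, 1).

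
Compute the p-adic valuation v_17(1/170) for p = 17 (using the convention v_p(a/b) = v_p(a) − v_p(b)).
v_17(1/170) = -1

Factor powers of 17 from the numerator and denominator of the reduced fraction: 1 = 17^0 · 1 and 170 = 17^1 · 10. Apply v_p(a/b) = v_p(a) − v_p(b): v_17(1/170) = 0 − 1 = -1.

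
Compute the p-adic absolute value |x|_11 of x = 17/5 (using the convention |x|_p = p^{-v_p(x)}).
|17/5|_11 = 1

Step 1 — compute v_11(x) by factoring powers of 11 out of the numerator and denominator: v_11(17/5) = 0. Step 2 — apply |x|_p = p^{-v_p(x)} = 11^{0} = 1.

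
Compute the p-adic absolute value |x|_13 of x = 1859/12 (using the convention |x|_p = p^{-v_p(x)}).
|1859/12|_13 = 1/169

Step 1 — compute v_13(x) by factoring powers of 13 out of the numerator and denominator: v_13(1859/12) = 2. Step 2 — apply |x|_p = p^{-v_p(x)} = 13^{-2} = 1/169.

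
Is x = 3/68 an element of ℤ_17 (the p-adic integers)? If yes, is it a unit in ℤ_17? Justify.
x ∉ ℤ_17 (v_17(x) = -1 < 0)

ℤ_17 = {x ∈ ℚ_17 : v_17(x) ≥ 0} and ℤ_17^× = {x ∈ ℤ_17 : v_17(x) = 0}. Here v_17(3/68) = v_17(num) − v_17(den) = -1; compare against these criteria.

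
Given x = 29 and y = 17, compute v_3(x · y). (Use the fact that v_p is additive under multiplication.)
v_3(493) = 0

v_p(x) = 0 (factor: 29 = 3^0 · 29); v_p(y) = 0 (factor: 17 = 3^0 · 17). Additivity: v_p(xy) = v_p(x) + v_p(y) = 0 + 0 = 0. (Direct check: xy = 493 = 3^0 · (493).)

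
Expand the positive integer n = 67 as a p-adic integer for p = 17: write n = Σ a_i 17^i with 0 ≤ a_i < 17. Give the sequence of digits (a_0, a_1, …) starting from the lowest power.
(a_0, a_1, …) = (16, 3)

Repeated division by 17 gives the digits low-to-high: 67 = 16 + 3·17^1. Digit sequence: (16, 3).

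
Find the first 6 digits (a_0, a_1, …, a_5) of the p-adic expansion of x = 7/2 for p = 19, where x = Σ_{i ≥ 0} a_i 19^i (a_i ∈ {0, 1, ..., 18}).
(a_0, …, a_5) = (13, 9, 9, 9, 9, 9)

v_19(7/2) = 0 (numerator and denominator both coprime to 19), so x ∈ ℤ_19^×. Compute digits iteratively via a_i = x_i mod 19, x_{i+1} = (x_i − a_i)/19, with x_0 = x:
  x_0 = 7/2;  a_0 = 13;  x_1 = (x_0 − 13)/19 = -1/2
  x_1 = -1/2;  a_1 = 9;  x_2 = (x_1 − 9)/19 = -1/2
  x_2 = -1/2;  a_2 = 9;  x_3 = (x_2 − 9)/19 = -1/2
  x_3 = -1/2;  a_3 = 9;  x_4 = (x_3 − 9)/19 = -1/2
  x_4 = -1/2;  a_4 = 9;  x_5 = (x_4 − 9)/19 = -1/2
  x_5 = -1/2;  a_5 = 9;  x_6 = (x_5 − 9)/19 = -1/2
Digits: (13, 9, 9, 9, 9, 9).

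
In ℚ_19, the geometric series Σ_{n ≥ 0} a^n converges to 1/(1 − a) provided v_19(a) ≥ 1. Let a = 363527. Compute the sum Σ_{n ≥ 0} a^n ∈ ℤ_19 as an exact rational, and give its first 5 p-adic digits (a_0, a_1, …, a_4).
Σ a^n = 1/(1 − a) = -1/363526;  first 5 digits = (1, 0, 0, 15, 2)

v_19(a) = 3 ≥ 1, so the series converges in ℤ_19 to 1/(1 − a) = 1/(1 − 363527) = -1/363526. Expand this rational in ℤ_19: compute digits iteratively via d_i = x_i mod 19, x_{i+1} = (x_i − d_i)/19. The first 5 digits are (1, 0, 0, 15, 2).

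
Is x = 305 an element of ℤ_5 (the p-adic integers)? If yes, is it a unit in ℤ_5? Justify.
x ∈ ℤ_5 but not a unit; v_5(x) = 1 > 0

ℤ_5 = {x ∈ ℚ_5 : v_5(x) ≥ 0} and ℤ_5^× = {x ∈ ℤ_5 : v_5(x) = 0}. Here v_5(305) = v_5(num) − v_5(den) = 1; compare against these criteria.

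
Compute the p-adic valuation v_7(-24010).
v_7(-24010) = 4

v_7(n) is the largest exponent k such that 7^k divides n. Factor out: -24010 = -7^4 · 10. (Sign doesn't affect v_p.) So v_7(-24010) = 4.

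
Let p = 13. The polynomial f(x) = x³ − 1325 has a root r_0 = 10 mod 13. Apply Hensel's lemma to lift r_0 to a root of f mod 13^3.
r_2 = 1349 (mod 2197)

Hensel: r_{i+1} = r_i − f(r_i)/f′(r_i) mod 13^{i+2}, where f′(x) = 3x². Iterate:
  r_0 = 10 (mod 13)
  r_1 = 166 (mod 169)
  r_2 = 1349 (mod 2197)
Final: r = 1349 with f(r) ≡ 0 mod 13^3.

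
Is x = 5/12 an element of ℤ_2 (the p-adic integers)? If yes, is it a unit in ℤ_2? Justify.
x ∉ ℤ_2 (v_2(x) = -2 < 0)

ℤ_2 = {x ∈ ℚ_2 : v_2(x) ≥ 0} and ℤ_2^× = {x ∈ ℤ_2 : v_2(x) = 0}. Here v_2(5/12) = v_2(num) − v_2(den) = -2; compare against these criteria.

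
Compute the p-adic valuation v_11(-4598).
v_11(-4598) = 2

v_11(n) is the largest exponent k such that 11^k divides n. Factor out: -4598 = -11^2 · 38. (Sign doesn't affect v_p.) So v_11(-4598) = 2.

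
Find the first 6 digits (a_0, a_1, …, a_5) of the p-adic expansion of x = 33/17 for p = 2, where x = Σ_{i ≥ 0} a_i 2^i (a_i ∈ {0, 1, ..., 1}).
(a_0, …, a_5) = (1, 0, 0, 0, 1, 0)

v_2(33/17) = 0 (numerator and denominator both coprime to 2), so x ∈ ℤ_2^×. Compute digits iteratively via a_i = x_i mod 2, x_{i+1} = (x_i − a_i)/2, with x_0 = x:
  x_0 = 33/17;  a_0 = 1;  x_1 = (x_0 − 1)/2 = 8/17
  x_1 = 8/17;  a_1 = 0;  x_2 = (x_1 − 0)/2 = 4/17
  x_2 = 4/17;  a_2 = 0;  x_3 = (x_2 − 0)/2 = 2/17
  x_3 = 2/17;  a_3 = 0;  x_4 = (x_3 − 0)/2 = 1/17
  x_4 = 1/17;  a_4 = 1;  x_5 = (x_4 − 1)/2 = -8/17
  x_5 = -8/17;  a_5 = 0;  x_6 = (x_5 − 0)/2 = -4/17
Digits: (1, 0, 0, 0, 1, 0).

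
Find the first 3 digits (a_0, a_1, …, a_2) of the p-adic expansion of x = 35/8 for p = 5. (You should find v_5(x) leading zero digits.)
(a_0, …, a_2) = (0, 4, 0)

v_5(35/8) = 1, so a_0 = ... = a_0 = 0. Factor out: x = 5^1 · u with u = 7/8 a unit in ℤ_5. Expand u iteratively via a_{v+i} = u_i mod 5, u_{i+1} = (u_i − a_{v+i})/5:
  u_0 = 7/8;  a_1 = 4;  u_1 = (u_0 − 4)/5 = -5/8
  u_1 = -5/8;  a_2 = 0;  u_2 = (u_1 − 0)/5 = -1/8
Digits: (0, 4, 0).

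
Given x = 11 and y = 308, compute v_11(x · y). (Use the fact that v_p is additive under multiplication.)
v_11(3388) = 2

v_p(x) = 1 (factor: 11 = 11^1 · 1); v_p(y) = 1 (factor: 308 = 11^1 · 28). Additivity: v_p(xy) = v_p(x) + v_p(y) = 1 + 1 = 2. (Direct check: xy = 3388 = 11^2 · (28).)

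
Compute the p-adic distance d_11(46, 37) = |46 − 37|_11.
d_11(46, 37) = 1

Step 1 — x − y = 46 − 37 = 9. Step 2 — v_11(9) = 0 (factor: 9 = (11^0 · 9); the sign does not affect v_p). Step 3 — |x − y|_11 = 11^{0} = 1.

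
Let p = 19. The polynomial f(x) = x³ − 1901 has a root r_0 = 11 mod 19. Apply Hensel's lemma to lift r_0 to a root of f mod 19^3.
r_2 = 1018 (mod 6859)

Hensel: r_{i+1} = r_i − f(r_i)/f′(r_i) mod 19^{i+2}, where f′(x) = 3x². Iterate:
  r_0 = 11 (mod 19)
  r_1 = 296 (mod 361)
  r_2 = 1018 (mod 6859)
Final: r = 1018 with f(r) ≡ 0 mod 19^3.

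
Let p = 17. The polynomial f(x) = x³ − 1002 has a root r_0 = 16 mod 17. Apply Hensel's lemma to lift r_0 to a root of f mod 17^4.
r_3 = 48789 (mod 83521)

Hensel: r_{i+1} = r_i − f(r_i)/f′(r_i) mod 17^{i+2}, where f′(x) = 3x². Iterate:
  r_0 = 16 (mod 17)
  r_1 = 237 (mod 289)
  r_2 = 4572 (mod 4913)
  r_3 = 48789 (mod 83521)
Final: r = 48789 with f(r) ≡ 0 mod 17^4.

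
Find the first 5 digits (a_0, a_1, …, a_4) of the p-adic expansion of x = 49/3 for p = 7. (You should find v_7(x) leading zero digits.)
(a_0, …, a_4) = (0, 0, 5, 4, 4)

v_7(49/3) = 2, so a_0 = ... = a_1 = 0. Factor out: x = 7^2 · u with u = 1/3 a unit in ℤ_7. Expand u iteratively via a_{v+i} = u_i mod 7, u_{i+1} = (u_i − a_{v+i})/7:
  u_0 = 1/3;  a_2 = 5;  u_1 = (u_0 − 5)/7 = -2/3
  u_1 = -2/3;  a_3 = 4;  u_2 = (u_1 − 4)/7 = -2/3
  u_2 = -2/3;  a_4 = 4;  u_3 = (u_2 − 4)/7 = -2/3
Digits: (0, 0, 5, 4, 4).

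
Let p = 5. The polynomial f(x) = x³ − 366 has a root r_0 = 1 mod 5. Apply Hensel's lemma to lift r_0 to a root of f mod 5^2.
r_1 = 6 (mod 25)

Hensel: r_{i+1} = r_i − f(r_i)/f′(r_i) mod 5^{i+2}, where f′(x) = 3x². Iterate:
  r_0 = 1 (mod 5)
  r_1 = 6 (mod 25)
Final: r = 6 with f(r) ≡ 0 mod 5^2.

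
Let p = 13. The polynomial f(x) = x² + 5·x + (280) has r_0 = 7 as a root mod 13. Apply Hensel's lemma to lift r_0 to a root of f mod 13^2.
r_1 = 59 (mod 169)

Hensel: r_{i+1} = r_i − f(r_i)·(f′(r_i))^{-1} mod 13^{i+2}, f′(x) = 2x + 5. Iterate:
  r_0 = 7 (mod 13)
  r_1 = 59 (mod 169)
Final: r = 59 satisfies f(r) ≡ 0 mod 13^2.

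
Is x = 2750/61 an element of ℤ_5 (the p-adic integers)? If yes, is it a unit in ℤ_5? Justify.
x ∈ ℤ_5 but not a unit; v_5(x) = 3 > 0

ℤ_5 = {x ∈ ℚ_5 : v_5(x) ≥ 0} and ℤ_5^× = {x ∈ ℤ_5 : v_5(x) = 0}. Here v_5(2750/61) = v_5(num) − v_5(den) = 3; compare against these criteria.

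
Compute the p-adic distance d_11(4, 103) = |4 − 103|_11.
d_11(4, 103) = 1/11

Step 1 — x − y = 4 − 103 = -99. Step 2 — v_11(-99) = 1 (factor: -99 = −(11^1 · 9); the sign does not affect v_p). Step 3 — |x − y|_11 = 11^{-1} = 1/11.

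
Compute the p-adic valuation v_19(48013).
v_19(48013) = 3

v_19(n) is the largest exponent k such that 19^k divides n. Factor out: 48013 = 19^3 · 7. (Sign doesn't affect v_p.) So v_19(48013) = 3.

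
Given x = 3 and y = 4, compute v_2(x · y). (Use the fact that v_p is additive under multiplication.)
v_2(12) = 2

v_p(x) = 0 (factor: 3 = 2^0 · 3); v_p(y) = 2 (factor: 4 = 2^2 · 1). Additivity: v_p(xy) = v_p(x) + v_p(y) = 0 + 2 = 2. (Direct check: xy = 12 = 2^2 · (3).)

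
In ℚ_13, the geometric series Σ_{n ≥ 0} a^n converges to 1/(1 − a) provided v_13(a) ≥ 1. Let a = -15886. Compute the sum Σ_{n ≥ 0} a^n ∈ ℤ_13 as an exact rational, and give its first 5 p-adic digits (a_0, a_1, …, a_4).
Σ a^n = 1/(1 − a) = 1/15887;  first 5 digits = (1, 0, 10, 5, 8)

v_13(a) = 2 ≥ 1, so the series converges in ℤ_13 to 1/(1 − a) = 1/(1 − (-15886)) = 1/15887. Expand this rational in ℤ_13: compute digits iteratively via d_i = x_i mod 13, x_{i+1} = (x_i − d_i)/13. The first 5 digits are (1, 0, 10, 5, 8).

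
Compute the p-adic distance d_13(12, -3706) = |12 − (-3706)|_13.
d_13(12, -3706) = 1/169

Step 1 — x − y = 12 − (-3706) = 3718. Step 2 — v_13(3718) = 2 (factor: 3718 = (13^2 · 22); the sign does not affect v_p). Step 3 — |x − y|_13 = 13^{-2} = 1/169.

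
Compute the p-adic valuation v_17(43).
v_17(43) = 0

v_17(n) is the largest exponent k such that 17^k divides n. Factor out: 43 = 17^0 · 43. (Sign doesn't affect v_p.) So v_17(43) = 0.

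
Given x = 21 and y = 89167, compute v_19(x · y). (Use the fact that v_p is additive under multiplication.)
v_19(1872507) = 3

v_p(x) = 0 (factor: 21 = 19^0 · 21); v_p(y) = 3 (factor: 89167 = 19^3 · 13). Additivity: v_p(xy) = v_p(x) + v_p(y) = 0 + 3 = 3. (Direct check: xy = 1872507 = 19^3 · (273).)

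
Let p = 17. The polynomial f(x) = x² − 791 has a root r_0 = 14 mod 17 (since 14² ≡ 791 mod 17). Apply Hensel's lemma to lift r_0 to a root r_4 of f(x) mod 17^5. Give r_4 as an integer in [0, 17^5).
r_4 = 1038340 (mod 1419857)

Hensel's recurrence: r_{i+1} = r_i − f(r_i)·(f′(r_i))^{-1} mod 17^{i+2}, with f′(x) = 2x. Iterate:
  r_0 = 14 (mod 17)
  r_1 = 252 (mod 289)
  r_2 = 1697 (mod 4913)
  r_3 = 36088 (mod 83521)
  r_4 = 1038340 (mod 1419857)
Final: r_4 = 1038340, and one checks f(r_4) ≡ 0 mod 17^5.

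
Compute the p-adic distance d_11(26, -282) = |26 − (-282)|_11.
d_11(26, -282) = 1/11

Step 1 — x − y = 26 − (-282) = 308. Step 2 — v_11(308) = 1 (factor: 308 = (11^1 · 28); the sign does not affect v_p). Step 3 — |x − y|_11 = 11^{-1} = 1/11.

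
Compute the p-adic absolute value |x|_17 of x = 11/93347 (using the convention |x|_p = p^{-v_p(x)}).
|11/93347|_17 = 4913

Step 1 — compute v_17(x) by factoring powers of 17 out of the numerator and denominator: v_17(11/93347) = -3. Step 2 — apply |x|_p = p^{-v_p(x)} = 17^{3} = 4913.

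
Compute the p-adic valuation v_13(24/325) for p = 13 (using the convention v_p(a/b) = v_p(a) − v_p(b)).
v_13(24/325) = -1

Factor powers of 13 from the numerator and denominator of the reduced fraction: 24 = 13^0 · 24 and 325 = 13^1 · 25. Apply v_p(a/b) = v_p(a) − v_p(b): v_13(24/325) = 0 − 1 = -1.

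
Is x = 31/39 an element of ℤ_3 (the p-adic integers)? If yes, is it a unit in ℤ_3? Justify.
x ∉ ℤ_3 (v_3(x) = -1 < 0)

ℤ_3 = {x ∈ ℚ_3 : v_3(x) ≥ 0} and ℤ_3^× = {x ∈ ℤ_3 : v_3(x) = 0}. Here v_3(31/39) = v_3(num) − v_3(den) = -1; compare against these criteria.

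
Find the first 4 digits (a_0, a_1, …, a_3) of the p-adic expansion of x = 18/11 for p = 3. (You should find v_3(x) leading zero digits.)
(a_0, …, a_3) = (0, 0, 1, 0)

v_3(18/11) = 2, so a_0 = ... = a_1 = 0. Factor out: x = 3^2 · u with u = 2/11 a unit in ℤ_3. Expand u iteratively via a_{v+i} = u_i mod 3, u_{i+1} = (u_i − a_{v+i})/3:
  u_0 = 2/11;  a_2 = 1;  u_1 = (u_0 − 1)/3 = -3/11
  u_1 = -3/11;  a_3 = 0;  u_2 = (u_1 − 0)/3 = -1/11
Digits: (0, 0, 1, 0).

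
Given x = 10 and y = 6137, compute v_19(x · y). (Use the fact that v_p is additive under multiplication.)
v_19(61370) = 2

v_p(x) = 0 (factor: 10 = 19^0 · 10); v_p(y) = 2 (factor: 6137 = 19^2 · 17). Additivity: v_p(xy) = v_p(x) + v_p(y) = 0 + 2 = 2. (Direct check: xy = 61370 = 19^2 · (170).)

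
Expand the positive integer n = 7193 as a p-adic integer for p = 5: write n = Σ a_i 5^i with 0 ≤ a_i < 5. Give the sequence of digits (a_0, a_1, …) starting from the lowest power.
(a_0, a_1, …) = (3, 3, 2, 2, 1, 2)

Repeated division by 5 gives the digits low-to-high: 7193 = 3 + 3·5^1 + 2·5^2 + 2·5^3 + 1·5^4 + 2·5^5. Digit sequence: (3, 3, 2, 2, 1, 2).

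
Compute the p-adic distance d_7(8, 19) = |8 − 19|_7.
d_7(8, 19) = 1

Step 1 — x − y = 8 − 19 = -11. Step 2 — v_7(-11) = 0 (factor: -11 = −(7^0 · 11); the sign does not affect v_p). Step 3 — |x − y|_7 = 7^{0} = 1.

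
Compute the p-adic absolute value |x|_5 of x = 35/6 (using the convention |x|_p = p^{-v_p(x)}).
|35/6|_5 = 1/5

Step 1 — compute v_5(x) by factoring powers of 5 out of the numerator and denominator: v_5(35/6) = 1. Step 2 — apply |x|_p = p^{-v_p(x)} = 5^{-1} = 1/5.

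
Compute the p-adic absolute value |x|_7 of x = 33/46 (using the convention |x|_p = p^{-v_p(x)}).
|33/46|_7 = 1

Step 1 — compute v_7(x) by factoring powers of 7 out of the numerator and denominator: v_7(33/46) = 0. Step 2 — apply |x|_p = p^{-v_p(x)} = 7^{0} = 1.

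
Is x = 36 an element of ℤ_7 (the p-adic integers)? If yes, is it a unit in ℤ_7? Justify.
x ∈ ℤ_7^× (unit); v_7(x) = 0

ℤ_7 = {x ∈ ℚ_7 : v_7(x) ≥ 0} and ℤ_7^× = {x ∈ ℤ_7 : v_7(x) = 0}. Here v_7(36) = v_7(num) − v_7(den) = 0; compare against these criteria.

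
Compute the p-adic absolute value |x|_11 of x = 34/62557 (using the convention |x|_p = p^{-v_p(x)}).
|34/62557|_11 = 1331

Step 1 — compute v_11(x) by factoring powers of 11 out of the numerator and denominator: v_11(34/62557) = -3. Step 2 — apply |x|_p = p^{-v_p(x)} = 11^{3} = 1331.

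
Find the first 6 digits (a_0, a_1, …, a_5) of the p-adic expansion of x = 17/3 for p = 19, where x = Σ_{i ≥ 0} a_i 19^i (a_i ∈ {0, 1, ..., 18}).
(a_0, …, a_5) = (12, 6, 6, 6, 6, 6)

v_19(17/3) = 0 (numerator and denominator both coprime to 19), so x ∈ ℤ_19^×. Compute digits iteratively via a_i = x_i mod 19, x_{i+1} = (x_i − a_i)/19, with x_0 = x:
  x_0 = 17/3;  a_0 = 12;  x_1 = (x_0 − 12)/19 = -1/3
  x_1 = -1/3;  a_1 = 6;  x_2 = (x_1 − 6)/19 = -1/3
  x_2 = -1/3;  a_2 = 6;  x_3 = (x_2 − 6)/19 = -1/3
  x_3 = -1/3;  a_3 = 6;  x_4 = (x_3 − 6)/19 = -1/3
  x_4 = -1/3;  a_4 = 6;  x_5 = (x_4 − 6)/19 = -1/3
  x_5 = -1/3;  a_5 = 6;  x_6 = (x_5 − 6)/19 = -1/3
Digits: (12, 6, 6, 6, 6, 6).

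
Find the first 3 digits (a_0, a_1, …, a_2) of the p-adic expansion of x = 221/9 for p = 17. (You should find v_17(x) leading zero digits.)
(a_0, …, a_2) = (0, 9, 9)

v_17(221/9) = 1, so a_0 = ... = a_0 = 0. Factor out: x = 17^1 · u with u = 13/9 a unit in ℤ_17. Expand u iteratively via a_{v+i} = u_i mod 17, u_{i+1} = (u_i − a_{v+i})/17:
  u_0 = 13/9;  a_1 = 9;  u_1 = (u_0 − 9)/17 = -4/9
  u_1 = -4/9;  a_2 = 9;  u_2 = (u_1 − 9)/17 = -5/9
Digits: (0, 9, 9).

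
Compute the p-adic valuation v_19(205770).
v_19(205770) = 3

v_19(n) is the largest exponent k such that 19^k divides n. Factor out: 205770 = 19^3 · 30. (Sign doesn't affect v_p.) So v_19(205770) = 3.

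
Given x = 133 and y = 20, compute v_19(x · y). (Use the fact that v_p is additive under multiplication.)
v_19(2660) = 1

v_p(x) = 1 (factor: 133 = 19^1 · 7); v_p(y) = 0 (factor: 20 = 19^0 · 20). Additivity: v_p(xy) = v_p(x) + v_p(y) = 1 + 0 = 1. (Direct check: xy = 2660 = 19^1 · (140).)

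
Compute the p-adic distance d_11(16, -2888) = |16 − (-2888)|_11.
d_11(16, -2888) = 1/121

Step 1 — x − y = 16 − (-2888) = 2904. Step 2 — v_11(2904) = 2 (factor: 2904 = (11^2 · 24); the sign does not affect v_p). Step 3 — |x − y|_11 = 11^{-2} = 1/121.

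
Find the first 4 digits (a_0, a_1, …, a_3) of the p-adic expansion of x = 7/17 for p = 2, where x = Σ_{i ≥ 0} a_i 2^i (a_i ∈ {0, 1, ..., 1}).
(a_0, …, a_3) = (1, 1, 1, 0)

v_2(7/17) = 0 (numerator and denominator both coprime to 2), so x ∈ ℤ_2^×. Compute digits iteratively via a_i = x_i mod 2, x_{i+1} = (x_i − a_i)/2, with x_0 = x:
  x_0 = 7/17;  a_0 = 1;  x_1 = (x_0 − 1)/2 = -5/17
  x_1 = -5/17;  a_1 = 1;  x_2 = (x_1 − 1)/2 = -11/17
  x_2 = -11/17;  a_2 = 1;  x_3 = (x_2 − 1)/2 = -14/17
  x_3 = -14/17;  a_3 = 0;  x_4 = (x_3 − 0)/2 = -7/17
Digits: (1, 1, 1, 0).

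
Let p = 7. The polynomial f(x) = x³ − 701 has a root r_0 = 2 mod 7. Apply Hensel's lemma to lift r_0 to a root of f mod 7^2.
r_1 = 23 (mod 49)

Hensel: r_{i+1} = r_i − f(r_i)/f′(r_i) mod 7^{i+2}, where f′(x) = 3x². Iterate:
  r_0 = 2 (mod 7)
  r_1 = 23 (mod 49)
Final: r = 23 with f(r) ≡ 0 mod 7^2.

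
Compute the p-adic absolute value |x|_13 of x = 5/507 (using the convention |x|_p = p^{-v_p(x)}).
|5/507|_13 = 169

Step 1 — compute v_13(x) by factoring powers of 13 out of the numerator and denominator: v_13(5/507) = -2. Step 2 — apply |x|_p = p^{-v_p(x)} = 13^{2} = 169.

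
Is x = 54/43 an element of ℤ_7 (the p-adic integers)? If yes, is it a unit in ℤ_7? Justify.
x ∈ ℤ_7^× (unit); v_7(x) = 0

ℤ_7 = {x ∈ ℚ_7 : v_7(x) ≥ 0} and ℤ_7^× = {x ∈ ℤ_7 : v_7(x) = 0}. Here v_7(54/43) = v_7(num) − v_7(den) = 0; compare against these criteria.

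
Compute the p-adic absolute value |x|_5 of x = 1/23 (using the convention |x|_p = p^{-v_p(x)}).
|1/23|_5 = 1

Step 1 — compute v_5(x) by factoring powers of 5 out of the numerator and denominator: v_5(1/23) = 0. Step 2 — apply |x|_p = p^{-v_p(x)} = 5^{0} = 1.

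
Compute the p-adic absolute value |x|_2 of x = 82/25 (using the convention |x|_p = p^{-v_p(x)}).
|82/25|_2 = 1/2

Step 1 — compute v_2(x) by factoring powers of 2 out of the numerator and denominator: v_2(82/25) = 1. Step 2 — apply |x|_p = p^{-v_p(x)} = 2^{-1} = 1/2.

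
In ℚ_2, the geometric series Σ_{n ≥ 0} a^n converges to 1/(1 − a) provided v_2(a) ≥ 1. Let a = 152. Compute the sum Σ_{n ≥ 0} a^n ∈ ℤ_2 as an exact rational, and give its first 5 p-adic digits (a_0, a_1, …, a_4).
Σ a^n = 1/(1 − a) = -1/151;  first 5 digits = (1, 0, 0, 1, 1)

v_2(a) = 3 ≥ 1, so the series converges in ℤ_2 to 1/(1 − a) = 1/(1 − 152) = -1/151. Expand this rational in ℤ_2: compute digits iteratively via d_i = x_i mod 2, x_{i+1} = (x_i − d_i)/2. The first 5 digits are (1, 0, 0, 1, 1).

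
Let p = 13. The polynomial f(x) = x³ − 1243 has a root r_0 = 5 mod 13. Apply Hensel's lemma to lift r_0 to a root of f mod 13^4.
r_3 = 18166 (mod 28561)

Hensel: r_{i+1} = r_i − f(r_i)/f′(r_i) mod 13^{i+2}, where f′(x) = 3x². Iterate:
  r_0 = 5 (mod 13)
  r_1 = 83 (mod 169)
  r_2 = 590 (mod 2197)
  r_3 = 18166 (mod 28561)
Final: r = 18166 with f(r) ≡ 0 mod 13^4.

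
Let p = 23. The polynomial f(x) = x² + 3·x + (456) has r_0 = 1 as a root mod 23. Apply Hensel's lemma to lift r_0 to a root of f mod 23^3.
r_2 = 3083 (mod 12167)

Hensel: r_{i+1} = r_i − f(r_i)·(f′(r_i))^{-1} mod 23^{i+2}, f′(x) = 2x + 3. Iterate:
  r_0 = 1 (mod 23)
  r_1 = 438 (mod 529)
  r_2 = 3083 (mod 12167)
Final: r = 3083 satisfies f(r) ≡ 0 mod 23^3.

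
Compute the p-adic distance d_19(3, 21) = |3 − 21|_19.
d_19(3, 21) = 1

Step 1 — x − y = 3 − 21 = -18. Step 2 — v_19(-18) = 0 (factor: -18 = −(19^0 · 18); the sign does not affect v_p). Step 3 — |x − y|_19 = 19^{0} = 1.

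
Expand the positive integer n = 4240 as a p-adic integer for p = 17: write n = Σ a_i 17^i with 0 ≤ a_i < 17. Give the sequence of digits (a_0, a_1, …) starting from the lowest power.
(a_0, a_1, …) = (7, 11, 14)

Repeated division by 17 gives the digits low-to-high: 4240 = 7 + 11·17^1 + 14·17^2. Digit sequence: (7, 11, 14).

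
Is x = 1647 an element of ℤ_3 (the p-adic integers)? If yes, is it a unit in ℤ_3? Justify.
x ∈ ℤ_3 but not a unit; v_3(x) = 3 > 0

ℤ_3 = {x ∈ ℚ_3 : v_3(x) ≥ 0} and ℤ_3^× = {x ∈ ℤ_3 : v_3(x) = 0}. Here v_3(1647) = v_3(num) − v_3(den) = 3; compare against these criteria.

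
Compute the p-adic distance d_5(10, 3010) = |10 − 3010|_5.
d_5(10, 3010) = 1/125

Step 1 — x − y = 10 − 3010 = -3000. Step 2 — v_5(-3000) = 3 (factor: -3000 = −(5^3 · 24); the sign does not affect v_p). Step 3 — |x − y|_5 = 5^{-3} = 1/125.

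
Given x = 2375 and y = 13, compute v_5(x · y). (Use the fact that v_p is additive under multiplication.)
v_5(30875) = 3

v_p(x) = 3 (factor: 2375 = 5^3 · 19); v_p(y) = 0 (factor: 13 = 5^0 · 13). Additivity: v_p(xy) = v_p(x) + v_p(y) = 3 + 0 = 3. (Direct check: xy = 30875 = 5^3 · (247).)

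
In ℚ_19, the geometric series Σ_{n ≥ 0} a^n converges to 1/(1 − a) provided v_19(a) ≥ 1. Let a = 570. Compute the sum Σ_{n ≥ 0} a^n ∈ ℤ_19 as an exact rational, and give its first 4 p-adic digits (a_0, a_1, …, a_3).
Σ a^n = 1/(1 − a) = -1/569;  first 4 digits = (1, 11, 8, 10)

v_19(a) = 1 ≥ 1, so the series converges in ℤ_19 to 1/(1 − a) = 1/(1 − 570) = -1/569. Expand this rational in ℤ_19: compute digits iteratively via d_i = x_i mod 19, x_{i+1} = (x_i − d_i)/19. The first 4 digits are (1, 11, 8, 10).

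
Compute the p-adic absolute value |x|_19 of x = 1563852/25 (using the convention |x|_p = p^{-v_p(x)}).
|1563852/25|_19 = 1/130321

Step 1 — compute v_19(x) by factoring powers of 19 out of the numerator and denominator: v_19(1563852/25) = 4. Step 2 — apply |x|_p = p^{-v_p(x)} = 19^{-4} = 1/130321.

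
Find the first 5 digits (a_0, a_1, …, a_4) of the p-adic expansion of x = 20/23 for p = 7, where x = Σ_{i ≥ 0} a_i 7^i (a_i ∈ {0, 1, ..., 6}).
(a_0, …, a_4) = (3, 0, 3, 2, 3)

v_7(20/23) = 0 (numerator and denominator both coprime to 7), so x ∈ ℤ_7^×. Compute digits iteratively via a_i = x_i mod 7, x_{i+1} = (x_i − a_i)/7, with x_0 = x:
  x_0 = 20/23;  a_0 = 3;  x_1 = (x_0 − 3)/7 = -7/23
  x_1 = -7/23;  a_1 = 0;  x_2 = (x_1 − 0)/7 = -1/23
  x_2 = -1/23;  a_2 = 3;  x_3 = (x_2 − 3)/7 = -10/23
  x_3 = -10/23;  a_3 = 2;  x_4 = (x_3 − 2)/7 = -8/23
  x_4 = -8/23;  a_4 = 3;  x_5 = (x_4 − 3)/7 = -11/23
Digits: (3, 0, 3, 2, 3).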